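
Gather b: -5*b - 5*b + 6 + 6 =12 - 10*b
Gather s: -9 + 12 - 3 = 0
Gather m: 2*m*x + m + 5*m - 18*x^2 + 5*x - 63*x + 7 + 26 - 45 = m*(2*x + 6) - 18*x^2 - 58*x - 12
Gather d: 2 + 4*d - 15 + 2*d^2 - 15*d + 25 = 2*d^2 - 11*d + 12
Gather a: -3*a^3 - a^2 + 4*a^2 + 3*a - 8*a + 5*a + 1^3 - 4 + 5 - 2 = -3*a^3 + 3*a^2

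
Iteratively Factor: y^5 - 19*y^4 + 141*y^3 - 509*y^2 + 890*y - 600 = (y - 5)*(y^4 - 14*y^3 + 71*y^2 - 154*y + 120) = (y - 5)*(y - 3)*(y^3 - 11*y^2 + 38*y - 40) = (y - 5)^2*(y - 3)*(y^2 - 6*y + 8) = (y - 5)^2*(y - 3)*(y - 2)*(y - 4)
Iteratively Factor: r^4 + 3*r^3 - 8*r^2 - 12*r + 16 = (r + 2)*(r^3 + r^2 - 10*r + 8) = (r + 2)*(r + 4)*(r^2 - 3*r + 2) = (r - 2)*(r + 2)*(r + 4)*(r - 1)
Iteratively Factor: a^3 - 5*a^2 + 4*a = (a)*(a^2 - 5*a + 4) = a*(a - 4)*(a - 1)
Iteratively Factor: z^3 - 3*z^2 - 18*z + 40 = (z + 4)*(z^2 - 7*z + 10) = (z - 5)*(z + 4)*(z - 2)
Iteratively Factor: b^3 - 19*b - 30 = (b - 5)*(b^2 + 5*b + 6) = (b - 5)*(b + 3)*(b + 2)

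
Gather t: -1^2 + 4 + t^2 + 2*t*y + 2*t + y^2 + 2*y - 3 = t^2 + t*(2*y + 2) + y^2 + 2*y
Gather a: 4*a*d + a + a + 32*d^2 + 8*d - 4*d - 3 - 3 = a*(4*d + 2) + 32*d^2 + 4*d - 6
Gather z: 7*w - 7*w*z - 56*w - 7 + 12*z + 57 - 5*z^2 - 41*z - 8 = -49*w - 5*z^2 + z*(-7*w - 29) + 42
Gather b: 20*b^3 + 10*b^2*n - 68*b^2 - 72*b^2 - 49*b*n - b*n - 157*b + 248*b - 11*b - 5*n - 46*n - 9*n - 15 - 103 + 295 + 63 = 20*b^3 + b^2*(10*n - 140) + b*(80 - 50*n) - 60*n + 240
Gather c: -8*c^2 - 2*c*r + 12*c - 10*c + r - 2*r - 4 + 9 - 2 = -8*c^2 + c*(2 - 2*r) - r + 3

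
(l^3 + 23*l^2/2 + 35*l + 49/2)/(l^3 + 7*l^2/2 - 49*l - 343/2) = (l + 1)/(l - 7)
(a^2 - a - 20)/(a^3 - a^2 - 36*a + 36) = (a^2 - a - 20)/(a^3 - a^2 - 36*a + 36)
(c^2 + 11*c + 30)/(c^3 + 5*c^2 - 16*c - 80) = (c + 6)/(c^2 - 16)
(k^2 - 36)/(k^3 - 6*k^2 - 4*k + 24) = (k + 6)/(k^2 - 4)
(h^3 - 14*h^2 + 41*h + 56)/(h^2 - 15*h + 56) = h + 1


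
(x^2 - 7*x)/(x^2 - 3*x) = (x - 7)/(x - 3)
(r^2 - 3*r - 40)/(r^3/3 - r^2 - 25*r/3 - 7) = 3*(-r^2 + 3*r + 40)/(-r^3 + 3*r^2 + 25*r + 21)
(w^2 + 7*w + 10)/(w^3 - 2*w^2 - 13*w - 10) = (w + 5)/(w^2 - 4*w - 5)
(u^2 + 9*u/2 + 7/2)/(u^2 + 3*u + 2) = (u + 7/2)/(u + 2)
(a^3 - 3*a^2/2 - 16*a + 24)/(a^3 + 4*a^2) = 1 - 11/(2*a) + 6/a^2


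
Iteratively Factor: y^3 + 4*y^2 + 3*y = (y + 3)*(y^2 + y) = y*(y + 3)*(y + 1)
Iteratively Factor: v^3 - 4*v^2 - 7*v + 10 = (v - 5)*(v^2 + v - 2) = (v - 5)*(v + 2)*(v - 1)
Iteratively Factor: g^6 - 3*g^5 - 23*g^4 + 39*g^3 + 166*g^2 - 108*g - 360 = (g - 2)*(g^5 - g^4 - 25*g^3 - 11*g^2 + 144*g + 180) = (g - 2)*(g + 2)*(g^4 - 3*g^3 - 19*g^2 + 27*g + 90) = (g - 3)*(g - 2)*(g + 2)*(g^3 - 19*g - 30) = (g - 3)*(g - 2)*(g + 2)^2*(g^2 - 2*g - 15) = (g - 3)*(g - 2)*(g + 2)^2*(g + 3)*(g - 5)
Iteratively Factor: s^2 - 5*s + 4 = (s - 4)*(s - 1)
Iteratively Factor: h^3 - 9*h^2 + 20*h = (h - 5)*(h^2 - 4*h) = (h - 5)*(h - 4)*(h)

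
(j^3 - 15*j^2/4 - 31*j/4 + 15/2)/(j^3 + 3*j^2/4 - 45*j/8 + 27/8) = 2*(j^2 - 3*j - 10)/(2*j^2 + 3*j - 9)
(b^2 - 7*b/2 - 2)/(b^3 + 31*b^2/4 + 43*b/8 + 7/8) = 4*(b - 4)/(4*b^2 + 29*b + 7)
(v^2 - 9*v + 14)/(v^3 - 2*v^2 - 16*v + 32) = (v - 7)/(v^2 - 16)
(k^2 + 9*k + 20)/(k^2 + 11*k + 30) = (k + 4)/(k + 6)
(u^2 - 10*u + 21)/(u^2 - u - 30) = (-u^2 + 10*u - 21)/(-u^2 + u + 30)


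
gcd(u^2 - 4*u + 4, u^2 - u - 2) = u - 2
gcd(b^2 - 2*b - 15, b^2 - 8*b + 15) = b - 5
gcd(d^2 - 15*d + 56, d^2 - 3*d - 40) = d - 8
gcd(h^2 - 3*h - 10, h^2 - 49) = 1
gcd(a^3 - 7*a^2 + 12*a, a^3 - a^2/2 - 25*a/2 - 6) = a - 4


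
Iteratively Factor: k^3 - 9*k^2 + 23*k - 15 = (k - 5)*(k^2 - 4*k + 3) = (k - 5)*(k - 3)*(k - 1)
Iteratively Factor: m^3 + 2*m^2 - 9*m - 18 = (m + 2)*(m^2 - 9) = (m - 3)*(m + 2)*(m + 3)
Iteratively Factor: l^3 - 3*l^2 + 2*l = (l - 1)*(l^2 - 2*l) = (l - 2)*(l - 1)*(l)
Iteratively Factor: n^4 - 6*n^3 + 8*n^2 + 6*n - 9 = (n - 3)*(n^3 - 3*n^2 - n + 3) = (n - 3)*(n + 1)*(n^2 - 4*n + 3) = (n - 3)*(n - 1)*(n + 1)*(n - 3)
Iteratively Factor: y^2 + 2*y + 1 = (y + 1)*(y + 1)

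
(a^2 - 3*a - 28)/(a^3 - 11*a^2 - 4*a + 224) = 1/(a - 8)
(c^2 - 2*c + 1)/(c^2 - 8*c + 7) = (c - 1)/(c - 7)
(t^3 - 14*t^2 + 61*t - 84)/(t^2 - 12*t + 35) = (t^2 - 7*t + 12)/(t - 5)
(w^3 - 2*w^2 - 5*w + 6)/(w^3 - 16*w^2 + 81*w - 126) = (w^2 + w - 2)/(w^2 - 13*w + 42)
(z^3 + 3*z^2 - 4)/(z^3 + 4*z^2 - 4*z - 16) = (z^2 + z - 2)/(z^2 + 2*z - 8)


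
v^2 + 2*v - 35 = (v - 5)*(v + 7)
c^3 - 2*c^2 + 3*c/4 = c*(c - 3/2)*(c - 1/2)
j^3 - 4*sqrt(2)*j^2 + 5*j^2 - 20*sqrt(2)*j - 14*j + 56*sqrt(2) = (j - 2)*(j + 7)*(j - 4*sqrt(2))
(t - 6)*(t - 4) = t^2 - 10*t + 24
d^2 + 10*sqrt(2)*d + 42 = (d + 3*sqrt(2))*(d + 7*sqrt(2))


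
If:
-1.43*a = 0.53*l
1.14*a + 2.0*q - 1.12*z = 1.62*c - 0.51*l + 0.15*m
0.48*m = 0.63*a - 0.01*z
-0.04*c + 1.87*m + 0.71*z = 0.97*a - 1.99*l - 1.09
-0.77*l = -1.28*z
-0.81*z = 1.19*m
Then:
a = 0.00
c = 27.25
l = 0.00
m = 0.00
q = 22.07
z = 0.00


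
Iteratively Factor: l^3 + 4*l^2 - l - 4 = (l + 4)*(l^2 - 1) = (l - 1)*(l + 4)*(l + 1)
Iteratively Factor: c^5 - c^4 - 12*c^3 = (c)*(c^4 - c^3 - 12*c^2) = c*(c + 3)*(c^3 - 4*c^2) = c^2*(c + 3)*(c^2 - 4*c) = c^3*(c + 3)*(c - 4)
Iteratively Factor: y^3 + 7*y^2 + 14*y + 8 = (y + 2)*(y^2 + 5*y + 4) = (y + 1)*(y + 2)*(y + 4)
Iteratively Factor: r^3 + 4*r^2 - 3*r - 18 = (r + 3)*(r^2 + r - 6) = (r + 3)^2*(r - 2)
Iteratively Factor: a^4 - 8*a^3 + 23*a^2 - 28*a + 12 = (a - 1)*(a^3 - 7*a^2 + 16*a - 12) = (a - 3)*(a - 1)*(a^2 - 4*a + 4) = (a - 3)*(a - 2)*(a - 1)*(a - 2)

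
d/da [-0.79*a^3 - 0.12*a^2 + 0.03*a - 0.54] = -2.37*a^2 - 0.24*a + 0.03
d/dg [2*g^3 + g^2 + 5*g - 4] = 6*g^2 + 2*g + 5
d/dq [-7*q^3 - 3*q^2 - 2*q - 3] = -21*q^2 - 6*q - 2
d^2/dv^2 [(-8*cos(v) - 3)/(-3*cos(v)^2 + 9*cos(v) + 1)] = 2*(648*(1 - cos(2*v))^2*cos(v) + 324*(1 - cos(2*v))^2 + 419*cos(v) + 1386*cos(2*v) + 333*cos(3*v) - 144*cos(5*v) - 1350)/(18*cos(v) - 3*cos(2*v) - 1)^3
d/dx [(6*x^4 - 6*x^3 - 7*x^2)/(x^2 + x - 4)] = x*(12*x^4 + 12*x^3 - 108*x^2 + 65*x + 56)/(x^4 + 2*x^3 - 7*x^2 - 8*x + 16)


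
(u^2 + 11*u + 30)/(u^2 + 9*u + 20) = (u + 6)/(u + 4)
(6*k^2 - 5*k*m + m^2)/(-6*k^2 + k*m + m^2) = (-3*k + m)/(3*k + m)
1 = 1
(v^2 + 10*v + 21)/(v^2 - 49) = (v + 3)/(v - 7)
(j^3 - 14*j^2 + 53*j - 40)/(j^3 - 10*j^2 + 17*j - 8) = (j - 5)/(j - 1)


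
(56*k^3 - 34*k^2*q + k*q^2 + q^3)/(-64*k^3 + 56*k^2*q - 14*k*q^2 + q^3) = (7*k + q)/(-8*k + q)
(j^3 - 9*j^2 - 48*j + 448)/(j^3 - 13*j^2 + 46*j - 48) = (j^2 - j - 56)/(j^2 - 5*j + 6)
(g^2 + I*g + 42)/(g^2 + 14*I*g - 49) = (g - 6*I)/(g + 7*I)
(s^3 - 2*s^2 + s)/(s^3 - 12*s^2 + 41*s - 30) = s*(s - 1)/(s^2 - 11*s + 30)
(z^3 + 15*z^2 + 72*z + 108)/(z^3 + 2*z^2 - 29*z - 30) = (z^2 + 9*z + 18)/(z^2 - 4*z - 5)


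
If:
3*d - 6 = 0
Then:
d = 2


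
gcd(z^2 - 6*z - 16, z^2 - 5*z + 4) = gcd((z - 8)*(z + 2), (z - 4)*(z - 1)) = 1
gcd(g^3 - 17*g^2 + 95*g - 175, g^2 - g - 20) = g - 5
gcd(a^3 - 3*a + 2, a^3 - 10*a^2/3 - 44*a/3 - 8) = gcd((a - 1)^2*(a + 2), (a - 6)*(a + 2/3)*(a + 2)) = a + 2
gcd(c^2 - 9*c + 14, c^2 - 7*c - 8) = 1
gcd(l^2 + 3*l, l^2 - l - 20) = 1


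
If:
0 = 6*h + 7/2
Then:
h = -7/12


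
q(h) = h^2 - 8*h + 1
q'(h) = 2*h - 8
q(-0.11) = 1.89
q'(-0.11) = -8.22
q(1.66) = -9.52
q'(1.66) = -4.68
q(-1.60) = 16.36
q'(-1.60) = -11.20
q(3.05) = -14.10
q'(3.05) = -1.90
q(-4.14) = 51.26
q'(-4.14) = -16.28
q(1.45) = -8.50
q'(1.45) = -5.10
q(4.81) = -14.34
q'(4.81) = 1.62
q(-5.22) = 70.01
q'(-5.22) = -18.44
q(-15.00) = 346.00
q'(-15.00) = -38.00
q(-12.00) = 241.00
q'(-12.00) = -32.00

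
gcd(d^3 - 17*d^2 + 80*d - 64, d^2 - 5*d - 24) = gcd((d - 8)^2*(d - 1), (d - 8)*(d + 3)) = d - 8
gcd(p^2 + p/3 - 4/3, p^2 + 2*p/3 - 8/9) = p + 4/3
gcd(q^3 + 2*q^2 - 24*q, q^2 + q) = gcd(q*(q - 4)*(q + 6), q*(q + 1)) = q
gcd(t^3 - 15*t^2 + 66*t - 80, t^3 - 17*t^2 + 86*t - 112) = t^2 - 10*t + 16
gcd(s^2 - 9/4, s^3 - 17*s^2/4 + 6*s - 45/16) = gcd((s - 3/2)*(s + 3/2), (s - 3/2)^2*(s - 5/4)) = s - 3/2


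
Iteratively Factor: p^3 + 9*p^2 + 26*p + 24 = (p + 2)*(p^2 + 7*p + 12) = (p + 2)*(p + 3)*(p + 4)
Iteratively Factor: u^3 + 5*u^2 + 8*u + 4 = (u + 2)*(u^2 + 3*u + 2) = (u + 2)^2*(u + 1)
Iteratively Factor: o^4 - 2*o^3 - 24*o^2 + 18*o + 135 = (o + 3)*(o^3 - 5*o^2 - 9*o + 45) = (o - 5)*(o + 3)*(o^2 - 9) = (o - 5)*(o - 3)*(o + 3)*(o + 3)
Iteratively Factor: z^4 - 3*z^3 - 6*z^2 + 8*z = (z + 2)*(z^3 - 5*z^2 + 4*z) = (z - 4)*(z + 2)*(z^2 - z) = (z - 4)*(z - 1)*(z + 2)*(z)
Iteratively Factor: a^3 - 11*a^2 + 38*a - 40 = (a - 4)*(a^2 - 7*a + 10) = (a - 4)*(a - 2)*(a - 5)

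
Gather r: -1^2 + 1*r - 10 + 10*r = 11*r - 11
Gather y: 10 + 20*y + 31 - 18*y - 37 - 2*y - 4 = 0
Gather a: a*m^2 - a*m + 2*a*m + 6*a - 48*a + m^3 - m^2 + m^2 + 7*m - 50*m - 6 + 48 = a*(m^2 + m - 42) + m^3 - 43*m + 42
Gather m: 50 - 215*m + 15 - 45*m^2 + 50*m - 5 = -45*m^2 - 165*m + 60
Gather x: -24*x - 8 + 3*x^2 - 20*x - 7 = 3*x^2 - 44*x - 15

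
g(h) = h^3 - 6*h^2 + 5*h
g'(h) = 3*h^2 - 12*h + 5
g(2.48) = -9.25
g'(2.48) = -6.31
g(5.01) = 0.20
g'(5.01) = 20.18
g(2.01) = -6.07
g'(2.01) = -7.00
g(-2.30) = -55.41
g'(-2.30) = 48.47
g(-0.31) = -2.16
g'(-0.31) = 9.01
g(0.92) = 0.30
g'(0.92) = -3.50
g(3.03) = -12.12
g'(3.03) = -3.82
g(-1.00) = -12.00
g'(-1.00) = 20.00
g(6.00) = 30.00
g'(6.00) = 41.00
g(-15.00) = -4800.00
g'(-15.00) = 860.00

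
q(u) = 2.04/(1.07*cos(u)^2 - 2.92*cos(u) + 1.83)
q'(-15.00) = 0.28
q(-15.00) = 0.44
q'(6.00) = 3026.90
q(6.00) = 159.82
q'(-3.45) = -0.10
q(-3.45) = 0.37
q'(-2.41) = 0.29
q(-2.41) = 0.44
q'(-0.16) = 2697.46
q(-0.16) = -206.84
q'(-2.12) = 0.53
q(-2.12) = 0.56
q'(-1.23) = 4.47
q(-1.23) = 2.10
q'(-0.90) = 13.85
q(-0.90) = 4.76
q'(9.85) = 0.14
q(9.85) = 0.38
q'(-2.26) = 0.40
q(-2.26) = 0.50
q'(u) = 2.04*(2.14*sin(u)*cos(u) - 2.92*sin(u))/(1.07*cos(u)^2 - 2.92*cos(u) + 1.83)^2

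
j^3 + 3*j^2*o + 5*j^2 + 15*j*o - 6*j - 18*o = (j - 1)*(j + 6)*(j + 3*o)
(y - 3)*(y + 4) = y^2 + y - 12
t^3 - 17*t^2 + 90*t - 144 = (t - 8)*(t - 6)*(t - 3)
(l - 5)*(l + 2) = l^2 - 3*l - 10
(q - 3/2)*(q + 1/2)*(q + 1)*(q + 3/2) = q^4 + 3*q^3/2 - 7*q^2/4 - 27*q/8 - 9/8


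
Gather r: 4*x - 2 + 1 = 4*x - 1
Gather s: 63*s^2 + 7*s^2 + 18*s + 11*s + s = 70*s^2 + 30*s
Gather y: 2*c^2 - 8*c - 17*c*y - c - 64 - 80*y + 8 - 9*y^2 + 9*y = 2*c^2 - 9*c - 9*y^2 + y*(-17*c - 71) - 56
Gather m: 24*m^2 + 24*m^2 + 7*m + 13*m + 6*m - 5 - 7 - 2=48*m^2 + 26*m - 14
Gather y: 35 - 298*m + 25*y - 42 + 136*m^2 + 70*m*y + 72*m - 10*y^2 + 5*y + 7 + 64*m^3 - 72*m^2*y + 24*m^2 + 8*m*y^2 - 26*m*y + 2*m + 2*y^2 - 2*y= 64*m^3 + 160*m^2 - 224*m + y^2*(8*m - 8) + y*(-72*m^2 + 44*m + 28)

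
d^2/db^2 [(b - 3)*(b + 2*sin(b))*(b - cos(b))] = -2*b^2*sin(b) + b^2*cos(b) + 10*b*sin(b) + 4*b*sin(2*b) + 5*b*cos(b) + 6*b - 2*sin(b) - 12*sin(2*b) - 14*cos(b) - 4*cos(2*b) - 6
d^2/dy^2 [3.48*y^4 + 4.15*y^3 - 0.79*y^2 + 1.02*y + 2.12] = 41.76*y^2 + 24.9*y - 1.58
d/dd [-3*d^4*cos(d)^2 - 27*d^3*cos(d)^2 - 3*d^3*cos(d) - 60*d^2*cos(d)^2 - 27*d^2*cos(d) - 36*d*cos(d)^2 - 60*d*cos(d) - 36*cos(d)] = 3*d^4*sin(2*d) + 3*d^3*sin(d) + 27*d^3*sin(2*d) - 12*d^3*cos(d)^2 + 27*d^2*sin(d) + 60*d^2*sin(2*d) - 81*d^2*cos(d)^2 - 9*d^2*cos(d) + 60*d*sin(d) + 36*d*sin(2*d) - 120*d*cos(d)^2 - 54*d*cos(d) + 36*sin(d) - 36*cos(d)^2 - 60*cos(d)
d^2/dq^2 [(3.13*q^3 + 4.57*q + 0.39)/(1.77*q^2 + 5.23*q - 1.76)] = (-2.8421709430404e-14*q^4 + 219.365012*q^3 - 165.535158*q^2 + 165.253326*q + 107.89699)/(5.545233*q^6 + 49.155201*q^5 + 128.702187*q^4 + 45.300691*q^3 - 127.975056*q^2 + 48.601344*q - 5.451776)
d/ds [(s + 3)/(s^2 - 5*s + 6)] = (s^2 - 5*s - (s + 3)*(2*s - 5) + 6)/(s^2 - 5*s + 6)^2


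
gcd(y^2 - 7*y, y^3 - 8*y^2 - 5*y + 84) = y - 7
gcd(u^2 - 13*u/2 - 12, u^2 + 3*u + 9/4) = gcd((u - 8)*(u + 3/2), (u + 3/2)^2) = u + 3/2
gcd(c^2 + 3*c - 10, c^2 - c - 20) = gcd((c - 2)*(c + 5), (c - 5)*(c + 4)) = 1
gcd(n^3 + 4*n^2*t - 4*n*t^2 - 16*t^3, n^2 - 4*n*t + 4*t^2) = -n + 2*t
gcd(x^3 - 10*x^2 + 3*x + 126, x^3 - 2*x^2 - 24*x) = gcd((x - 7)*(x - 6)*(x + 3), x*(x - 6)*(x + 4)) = x - 6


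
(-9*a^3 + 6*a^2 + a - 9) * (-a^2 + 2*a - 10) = 9*a^5 - 24*a^4 + 101*a^3 - 49*a^2 - 28*a + 90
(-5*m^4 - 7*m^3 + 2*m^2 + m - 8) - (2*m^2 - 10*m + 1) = -5*m^4 - 7*m^3 + 11*m - 9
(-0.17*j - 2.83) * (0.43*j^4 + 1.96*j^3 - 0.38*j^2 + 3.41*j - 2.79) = -0.0731*j^5 - 1.5501*j^4 - 5.4822*j^3 + 0.4957*j^2 - 9.176*j + 7.8957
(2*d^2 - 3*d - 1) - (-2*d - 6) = 2*d^2 - d + 5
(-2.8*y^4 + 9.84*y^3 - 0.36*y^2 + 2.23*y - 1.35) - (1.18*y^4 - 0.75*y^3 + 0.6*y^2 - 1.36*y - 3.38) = -3.98*y^4 + 10.59*y^3 - 0.96*y^2 + 3.59*y + 2.03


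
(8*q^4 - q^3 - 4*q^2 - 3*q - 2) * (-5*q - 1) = -40*q^5 - 3*q^4 + 21*q^3 + 19*q^2 + 13*q + 2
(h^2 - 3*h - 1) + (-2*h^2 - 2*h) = -h^2 - 5*h - 1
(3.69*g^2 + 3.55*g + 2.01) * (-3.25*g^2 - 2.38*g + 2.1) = -11.9925*g^4 - 20.3197*g^3 - 7.2325*g^2 + 2.6712*g + 4.221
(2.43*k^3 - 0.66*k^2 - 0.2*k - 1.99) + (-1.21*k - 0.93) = 2.43*k^3 - 0.66*k^2 - 1.41*k - 2.92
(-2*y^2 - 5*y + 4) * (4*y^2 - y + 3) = -8*y^4 - 18*y^3 + 15*y^2 - 19*y + 12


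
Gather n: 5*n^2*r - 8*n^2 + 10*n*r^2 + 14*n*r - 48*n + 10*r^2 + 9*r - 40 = n^2*(5*r - 8) + n*(10*r^2 + 14*r - 48) + 10*r^2 + 9*r - 40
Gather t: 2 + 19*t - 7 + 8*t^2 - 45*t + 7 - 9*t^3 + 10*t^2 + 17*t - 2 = -9*t^3 + 18*t^2 - 9*t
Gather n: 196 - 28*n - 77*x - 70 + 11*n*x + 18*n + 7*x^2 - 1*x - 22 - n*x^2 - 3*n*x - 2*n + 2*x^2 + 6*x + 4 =n*(-x^2 + 8*x - 12) + 9*x^2 - 72*x + 108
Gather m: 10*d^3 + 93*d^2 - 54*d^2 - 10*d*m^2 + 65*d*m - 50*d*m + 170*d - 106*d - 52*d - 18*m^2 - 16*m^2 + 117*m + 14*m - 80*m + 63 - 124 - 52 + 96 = 10*d^3 + 39*d^2 + 12*d + m^2*(-10*d - 34) + m*(15*d + 51) - 17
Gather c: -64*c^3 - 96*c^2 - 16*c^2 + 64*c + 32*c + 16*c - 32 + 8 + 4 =-64*c^3 - 112*c^2 + 112*c - 20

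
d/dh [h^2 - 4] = 2*h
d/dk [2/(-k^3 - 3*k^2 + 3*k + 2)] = 6*(k^2 + 2*k - 1)/(k^3 + 3*k^2 - 3*k - 2)^2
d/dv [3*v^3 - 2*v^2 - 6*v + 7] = 9*v^2 - 4*v - 6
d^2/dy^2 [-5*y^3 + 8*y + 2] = -30*y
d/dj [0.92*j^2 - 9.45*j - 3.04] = 1.84*j - 9.45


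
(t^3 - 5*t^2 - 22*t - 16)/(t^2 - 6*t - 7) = (t^2 - 6*t - 16)/(t - 7)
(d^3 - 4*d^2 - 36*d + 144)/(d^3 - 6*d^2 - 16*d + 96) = (d + 6)/(d + 4)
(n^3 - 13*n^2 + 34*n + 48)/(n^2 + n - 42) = (n^2 - 7*n - 8)/(n + 7)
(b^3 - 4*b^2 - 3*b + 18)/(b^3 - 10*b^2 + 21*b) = (b^2 - b - 6)/(b*(b - 7))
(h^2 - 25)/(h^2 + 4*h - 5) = (h - 5)/(h - 1)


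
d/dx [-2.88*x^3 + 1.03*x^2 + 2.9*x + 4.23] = -8.64*x^2 + 2.06*x + 2.9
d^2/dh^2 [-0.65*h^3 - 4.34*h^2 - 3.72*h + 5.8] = -3.9*h - 8.68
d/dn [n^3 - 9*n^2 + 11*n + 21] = 3*n^2 - 18*n + 11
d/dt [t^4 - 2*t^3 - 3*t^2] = 2*t*(2*t^2 - 3*t - 3)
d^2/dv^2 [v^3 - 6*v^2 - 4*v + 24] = 6*v - 12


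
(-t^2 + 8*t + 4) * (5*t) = -5*t^3 + 40*t^2 + 20*t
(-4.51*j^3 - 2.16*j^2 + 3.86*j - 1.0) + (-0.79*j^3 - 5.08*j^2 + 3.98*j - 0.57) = -5.3*j^3 - 7.24*j^2 + 7.84*j - 1.57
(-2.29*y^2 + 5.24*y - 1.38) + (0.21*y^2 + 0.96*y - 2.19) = -2.08*y^2 + 6.2*y - 3.57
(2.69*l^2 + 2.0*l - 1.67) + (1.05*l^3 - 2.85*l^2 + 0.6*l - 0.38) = 1.05*l^3 - 0.16*l^2 + 2.6*l - 2.05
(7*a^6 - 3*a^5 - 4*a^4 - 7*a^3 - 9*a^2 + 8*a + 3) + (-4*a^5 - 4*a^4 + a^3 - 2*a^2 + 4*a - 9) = 7*a^6 - 7*a^5 - 8*a^4 - 6*a^3 - 11*a^2 + 12*a - 6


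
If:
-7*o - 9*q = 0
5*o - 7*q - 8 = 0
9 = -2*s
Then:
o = 36/47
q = -28/47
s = -9/2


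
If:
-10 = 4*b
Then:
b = -5/2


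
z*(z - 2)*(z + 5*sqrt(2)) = z^3 - 2*z^2 + 5*sqrt(2)*z^2 - 10*sqrt(2)*z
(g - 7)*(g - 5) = g^2 - 12*g + 35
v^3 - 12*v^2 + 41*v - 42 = (v - 7)*(v - 3)*(v - 2)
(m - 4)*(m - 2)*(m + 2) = m^3 - 4*m^2 - 4*m + 16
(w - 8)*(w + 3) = w^2 - 5*w - 24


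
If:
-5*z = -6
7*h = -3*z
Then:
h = -18/35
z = 6/5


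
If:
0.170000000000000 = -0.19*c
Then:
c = -0.89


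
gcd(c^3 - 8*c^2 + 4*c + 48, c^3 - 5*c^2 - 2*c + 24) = c^2 - 2*c - 8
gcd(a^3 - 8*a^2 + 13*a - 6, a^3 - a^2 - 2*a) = 1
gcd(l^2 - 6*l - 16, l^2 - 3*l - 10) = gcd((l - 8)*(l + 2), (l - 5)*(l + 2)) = l + 2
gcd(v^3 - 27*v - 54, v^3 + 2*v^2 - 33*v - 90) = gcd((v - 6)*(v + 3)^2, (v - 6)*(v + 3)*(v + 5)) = v^2 - 3*v - 18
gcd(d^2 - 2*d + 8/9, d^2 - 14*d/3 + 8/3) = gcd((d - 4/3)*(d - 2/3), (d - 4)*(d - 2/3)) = d - 2/3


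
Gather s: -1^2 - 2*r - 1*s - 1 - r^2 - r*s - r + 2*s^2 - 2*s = -r^2 - 3*r + 2*s^2 + s*(-r - 3) - 2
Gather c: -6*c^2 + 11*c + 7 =-6*c^2 + 11*c + 7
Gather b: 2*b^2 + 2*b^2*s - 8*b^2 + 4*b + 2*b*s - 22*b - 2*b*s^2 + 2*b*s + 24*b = b^2*(2*s - 6) + b*(-2*s^2 + 4*s + 6)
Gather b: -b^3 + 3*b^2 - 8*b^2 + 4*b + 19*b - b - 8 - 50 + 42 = -b^3 - 5*b^2 + 22*b - 16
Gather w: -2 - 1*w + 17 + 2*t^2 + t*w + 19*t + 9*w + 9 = 2*t^2 + 19*t + w*(t + 8) + 24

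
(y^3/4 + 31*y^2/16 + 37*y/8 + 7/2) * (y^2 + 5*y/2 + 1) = y^5/4 + 41*y^4/16 + 311*y^3/32 + 17*y^2 + 107*y/8 + 7/2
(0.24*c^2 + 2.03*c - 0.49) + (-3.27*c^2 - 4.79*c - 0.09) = -3.03*c^2 - 2.76*c - 0.58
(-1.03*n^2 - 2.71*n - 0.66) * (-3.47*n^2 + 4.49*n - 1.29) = 3.5741*n^4 + 4.779*n^3 - 8.549*n^2 + 0.5325*n + 0.8514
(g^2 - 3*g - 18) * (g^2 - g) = g^4 - 4*g^3 - 15*g^2 + 18*g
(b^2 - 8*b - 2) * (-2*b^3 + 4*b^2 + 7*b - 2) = -2*b^5 + 20*b^4 - 21*b^3 - 66*b^2 + 2*b + 4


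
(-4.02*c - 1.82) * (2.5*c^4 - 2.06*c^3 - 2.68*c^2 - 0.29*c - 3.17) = -10.05*c^5 + 3.7312*c^4 + 14.5228*c^3 + 6.0434*c^2 + 13.2712*c + 5.7694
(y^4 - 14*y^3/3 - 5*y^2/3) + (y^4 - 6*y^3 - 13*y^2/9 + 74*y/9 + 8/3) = 2*y^4 - 32*y^3/3 - 28*y^2/9 + 74*y/9 + 8/3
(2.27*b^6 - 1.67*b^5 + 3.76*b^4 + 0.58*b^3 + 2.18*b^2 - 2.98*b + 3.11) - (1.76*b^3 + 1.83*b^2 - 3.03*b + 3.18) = 2.27*b^6 - 1.67*b^5 + 3.76*b^4 - 1.18*b^3 + 0.35*b^2 + 0.0499999999999998*b - 0.0700000000000003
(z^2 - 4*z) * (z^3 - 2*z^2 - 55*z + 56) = z^5 - 6*z^4 - 47*z^3 + 276*z^2 - 224*z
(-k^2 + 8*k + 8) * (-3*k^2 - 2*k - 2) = 3*k^4 - 22*k^3 - 38*k^2 - 32*k - 16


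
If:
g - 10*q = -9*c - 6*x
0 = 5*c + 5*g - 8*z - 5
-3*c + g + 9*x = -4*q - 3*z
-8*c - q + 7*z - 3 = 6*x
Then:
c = 469*z/440 - 87/352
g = 47*z/88 + 439/352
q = 43*z/55 - 2/11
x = -127*z/330 - 37/264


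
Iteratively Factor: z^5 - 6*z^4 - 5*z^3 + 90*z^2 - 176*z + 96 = (z - 2)*(z^4 - 4*z^3 - 13*z^2 + 64*z - 48) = (z - 2)*(z + 4)*(z^3 - 8*z^2 + 19*z - 12) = (z - 3)*(z - 2)*(z + 4)*(z^2 - 5*z + 4) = (z - 3)*(z - 2)*(z - 1)*(z + 4)*(z - 4)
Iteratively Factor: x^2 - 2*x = (x - 2)*(x)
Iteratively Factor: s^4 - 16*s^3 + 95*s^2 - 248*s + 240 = (s - 5)*(s^3 - 11*s^2 + 40*s - 48) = (s - 5)*(s - 4)*(s^2 - 7*s + 12) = (s - 5)*(s - 4)^2*(s - 3)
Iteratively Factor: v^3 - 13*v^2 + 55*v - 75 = (v - 5)*(v^2 - 8*v + 15) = (v - 5)*(v - 3)*(v - 5)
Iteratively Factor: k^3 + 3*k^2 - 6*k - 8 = (k - 2)*(k^2 + 5*k + 4) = (k - 2)*(k + 4)*(k + 1)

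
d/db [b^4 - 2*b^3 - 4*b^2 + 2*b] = 4*b^3 - 6*b^2 - 8*b + 2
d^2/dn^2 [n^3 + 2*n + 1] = 6*n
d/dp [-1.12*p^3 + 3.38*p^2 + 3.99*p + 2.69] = -3.36*p^2 + 6.76*p + 3.99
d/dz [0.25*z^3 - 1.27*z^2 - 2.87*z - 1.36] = 0.75*z^2 - 2.54*z - 2.87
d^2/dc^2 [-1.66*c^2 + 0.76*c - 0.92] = -3.32000000000000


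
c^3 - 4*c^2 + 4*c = c*(c - 2)^2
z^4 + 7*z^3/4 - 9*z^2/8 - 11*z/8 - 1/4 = (z - 1)*(z + 1/4)*(z + 1/2)*(z + 2)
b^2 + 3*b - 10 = (b - 2)*(b + 5)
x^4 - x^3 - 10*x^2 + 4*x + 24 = (x - 3)*(x - 2)*(x + 2)^2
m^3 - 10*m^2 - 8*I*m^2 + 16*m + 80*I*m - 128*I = (m - 8)*(m - 2)*(m - 8*I)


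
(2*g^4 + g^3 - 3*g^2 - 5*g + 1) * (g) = 2*g^5 + g^4 - 3*g^3 - 5*g^2 + g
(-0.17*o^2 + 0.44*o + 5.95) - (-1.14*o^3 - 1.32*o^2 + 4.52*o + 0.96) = 1.14*o^3 + 1.15*o^2 - 4.08*o + 4.99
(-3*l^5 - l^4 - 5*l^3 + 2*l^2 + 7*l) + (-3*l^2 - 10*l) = -3*l^5 - l^4 - 5*l^3 - l^2 - 3*l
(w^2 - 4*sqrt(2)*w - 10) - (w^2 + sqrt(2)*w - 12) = -5*sqrt(2)*w + 2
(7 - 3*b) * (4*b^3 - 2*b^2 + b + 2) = -12*b^4 + 34*b^3 - 17*b^2 + b + 14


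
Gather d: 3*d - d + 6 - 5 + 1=2*d + 2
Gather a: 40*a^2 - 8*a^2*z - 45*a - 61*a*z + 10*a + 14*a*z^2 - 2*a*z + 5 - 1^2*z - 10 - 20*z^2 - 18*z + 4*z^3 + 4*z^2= a^2*(40 - 8*z) + a*(14*z^2 - 63*z - 35) + 4*z^3 - 16*z^2 - 19*z - 5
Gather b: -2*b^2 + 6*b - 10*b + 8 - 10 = -2*b^2 - 4*b - 2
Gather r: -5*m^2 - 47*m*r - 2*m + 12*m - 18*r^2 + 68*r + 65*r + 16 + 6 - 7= -5*m^2 + 10*m - 18*r^2 + r*(133 - 47*m) + 15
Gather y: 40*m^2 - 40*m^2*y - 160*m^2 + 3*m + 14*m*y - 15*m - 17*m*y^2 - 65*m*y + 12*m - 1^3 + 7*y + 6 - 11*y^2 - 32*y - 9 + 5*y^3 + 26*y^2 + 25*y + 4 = -120*m^2 + 5*y^3 + y^2*(15 - 17*m) + y*(-40*m^2 - 51*m)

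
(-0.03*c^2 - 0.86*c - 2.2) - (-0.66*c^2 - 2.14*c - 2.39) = 0.63*c^2 + 1.28*c + 0.19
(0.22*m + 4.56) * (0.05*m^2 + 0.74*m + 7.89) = 0.011*m^3 + 0.3908*m^2 + 5.1102*m + 35.9784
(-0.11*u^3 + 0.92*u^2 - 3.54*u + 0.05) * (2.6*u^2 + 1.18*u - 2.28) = -0.286*u^5 + 2.2622*u^4 - 7.8676*u^3 - 6.1448*u^2 + 8.1302*u - 0.114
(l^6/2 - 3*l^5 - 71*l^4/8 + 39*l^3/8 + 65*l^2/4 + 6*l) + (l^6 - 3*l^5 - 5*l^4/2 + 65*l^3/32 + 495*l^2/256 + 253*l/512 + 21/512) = 3*l^6/2 - 6*l^5 - 91*l^4/8 + 221*l^3/32 + 4655*l^2/256 + 3325*l/512 + 21/512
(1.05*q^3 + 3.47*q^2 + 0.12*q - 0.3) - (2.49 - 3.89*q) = 1.05*q^3 + 3.47*q^2 + 4.01*q - 2.79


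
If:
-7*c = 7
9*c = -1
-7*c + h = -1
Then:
No Solution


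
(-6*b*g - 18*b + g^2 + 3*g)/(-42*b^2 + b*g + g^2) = (g + 3)/(7*b + g)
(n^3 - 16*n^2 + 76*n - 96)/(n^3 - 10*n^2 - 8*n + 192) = (n - 2)/(n + 4)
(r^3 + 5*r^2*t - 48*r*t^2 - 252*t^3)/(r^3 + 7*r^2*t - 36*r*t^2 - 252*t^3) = (r^2 - r*t - 42*t^2)/(r^2 + r*t - 42*t^2)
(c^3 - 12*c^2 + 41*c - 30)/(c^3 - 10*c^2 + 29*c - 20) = (c - 6)/(c - 4)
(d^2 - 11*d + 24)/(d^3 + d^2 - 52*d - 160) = (d - 3)/(d^2 + 9*d + 20)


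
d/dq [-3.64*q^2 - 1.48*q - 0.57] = -7.28*q - 1.48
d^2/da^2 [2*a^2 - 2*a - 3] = 4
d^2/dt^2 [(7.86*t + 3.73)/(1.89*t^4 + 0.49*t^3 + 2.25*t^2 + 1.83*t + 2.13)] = (336.920472*t^7 + 382.944996*t^6 + 315.501606*t^5 + 185.141334*t^4 - 449.95266*t^3 - 145.26522*t^2 - 157.222656*t - 72.044244)/(6.751269*t^12 + 5.250987*t^11 + 25.473042*t^10 + 32.230828*t^9 + 63.319347*t^8 + 67.288032*t^7 + 98.365527*t^6 + 91.008144*t^5 + 92.138499*t^4 + 65.41938*t^3 + 52.023546*t^2 + 24.907581*t + 9.663597)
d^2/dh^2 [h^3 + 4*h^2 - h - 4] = 6*h + 8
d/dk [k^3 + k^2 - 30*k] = 3*k^2 + 2*k - 30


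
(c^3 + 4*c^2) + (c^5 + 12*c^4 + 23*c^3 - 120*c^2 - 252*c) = c^5 + 12*c^4 + 24*c^3 - 116*c^2 - 252*c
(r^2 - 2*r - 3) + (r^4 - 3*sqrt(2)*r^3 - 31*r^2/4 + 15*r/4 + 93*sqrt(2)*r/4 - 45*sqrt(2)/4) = r^4 - 3*sqrt(2)*r^3 - 27*r^2/4 + 7*r/4 + 93*sqrt(2)*r/4 - 45*sqrt(2)/4 - 3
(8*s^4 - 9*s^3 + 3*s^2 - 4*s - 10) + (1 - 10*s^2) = 8*s^4 - 9*s^3 - 7*s^2 - 4*s - 9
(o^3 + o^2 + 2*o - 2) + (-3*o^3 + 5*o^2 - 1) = -2*o^3 + 6*o^2 + 2*o - 3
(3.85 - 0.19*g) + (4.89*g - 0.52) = 4.7*g + 3.33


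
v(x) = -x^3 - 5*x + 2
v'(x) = -3*x^2 - 5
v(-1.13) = 9.09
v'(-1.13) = -8.83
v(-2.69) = 34.92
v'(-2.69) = -26.71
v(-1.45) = 12.30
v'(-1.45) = -11.31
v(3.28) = -49.69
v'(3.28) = -37.28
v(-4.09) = 90.87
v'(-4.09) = -55.18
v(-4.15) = 94.22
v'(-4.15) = -56.67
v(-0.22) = 3.11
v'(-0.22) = -5.15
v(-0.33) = 3.69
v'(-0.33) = -5.33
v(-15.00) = 3452.00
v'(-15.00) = -680.00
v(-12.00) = 1790.00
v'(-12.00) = -437.00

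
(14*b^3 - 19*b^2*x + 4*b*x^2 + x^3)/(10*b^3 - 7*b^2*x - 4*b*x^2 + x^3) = (-14*b^2 + 5*b*x + x^2)/(-10*b^2 - 3*b*x + x^2)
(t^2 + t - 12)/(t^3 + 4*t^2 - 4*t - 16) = (t - 3)/(t^2 - 4)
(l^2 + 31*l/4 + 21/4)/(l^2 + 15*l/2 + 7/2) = (4*l + 3)/(2*(2*l + 1))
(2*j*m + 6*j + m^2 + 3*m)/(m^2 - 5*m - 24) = (2*j + m)/(m - 8)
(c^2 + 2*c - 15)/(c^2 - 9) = (c + 5)/(c + 3)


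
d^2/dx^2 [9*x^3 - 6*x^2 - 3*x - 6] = 54*x - 12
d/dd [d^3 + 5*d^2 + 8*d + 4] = 3*d^2 + 10*d + 8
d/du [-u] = -1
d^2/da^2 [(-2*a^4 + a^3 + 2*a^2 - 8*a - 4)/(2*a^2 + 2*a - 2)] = (-2*a^6 - 6*a^5 + 8*a^3 - 21*a^2 - 33*a - 14)/(a^6 + 3*a^5 - 5*a^3 + 3*a - 1)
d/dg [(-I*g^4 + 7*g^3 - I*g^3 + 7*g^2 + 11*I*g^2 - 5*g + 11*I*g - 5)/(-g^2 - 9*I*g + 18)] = (2*I*g^5 + g^4*(-34 + I) + g^3*(-18 - 198*I) + g^2*(472 - 106*I) + g*(242 + 396*I) - 90 + 153*I)/(g^4 + 18*I*g^3 - 117*g^2 - 324*I*g + 324)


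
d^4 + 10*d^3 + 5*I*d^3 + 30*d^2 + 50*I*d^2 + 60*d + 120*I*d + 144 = (d + 4)*(d + 6)*(d - I)*(d + 6*I)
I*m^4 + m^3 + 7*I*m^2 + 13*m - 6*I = (m - 2*I)*(m - I)*(m + 3*I)*(I*m + 1)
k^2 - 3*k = k*(k - 3)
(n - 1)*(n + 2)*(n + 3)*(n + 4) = n^4 + 8*n^3 + 17*n^2 - 2*n - 24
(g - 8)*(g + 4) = g^2 - 4*g - 32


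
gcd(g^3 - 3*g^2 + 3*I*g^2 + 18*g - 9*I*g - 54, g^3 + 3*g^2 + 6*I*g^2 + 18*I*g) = g + 6*I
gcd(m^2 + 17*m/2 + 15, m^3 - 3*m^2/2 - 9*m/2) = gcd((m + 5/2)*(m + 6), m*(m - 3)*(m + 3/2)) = 1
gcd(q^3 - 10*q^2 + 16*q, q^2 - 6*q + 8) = q - 2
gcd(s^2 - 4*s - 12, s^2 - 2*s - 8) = s + 2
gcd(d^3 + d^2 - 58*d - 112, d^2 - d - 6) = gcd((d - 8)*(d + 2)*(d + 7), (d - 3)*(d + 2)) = d + 2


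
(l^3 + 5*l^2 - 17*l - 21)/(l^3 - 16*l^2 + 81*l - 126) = (l^2 + 8*l + 7)/(l^2 - 13*l + 42)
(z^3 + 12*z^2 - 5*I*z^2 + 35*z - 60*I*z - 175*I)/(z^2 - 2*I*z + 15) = (z^2 + 12*z + 35)/(z + 3*I)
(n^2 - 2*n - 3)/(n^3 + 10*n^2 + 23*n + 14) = (n - 3)/(n^2 + 9*n + 14)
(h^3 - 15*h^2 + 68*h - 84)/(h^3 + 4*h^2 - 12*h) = (h^2 - 13*h + 42)/(h*(h + 6))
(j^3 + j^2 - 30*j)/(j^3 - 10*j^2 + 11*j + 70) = j*(j + 6)/(j^2 - 5*j - 14)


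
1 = 1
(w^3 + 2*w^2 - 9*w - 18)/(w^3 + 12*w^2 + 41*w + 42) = (w - 3)/(w + 7)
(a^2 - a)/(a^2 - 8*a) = (a - 1)/(a - 8)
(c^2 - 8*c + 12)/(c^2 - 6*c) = (c - 2)/c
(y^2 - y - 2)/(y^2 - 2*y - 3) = (y - 2)/(y - 3)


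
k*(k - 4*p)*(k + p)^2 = k^4 - 2*k^3*p - 7*k^2*p^2 - 4*k*p^3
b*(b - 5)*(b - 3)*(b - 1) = b^4 - 9*b^3 + 23*b^2 - 15*b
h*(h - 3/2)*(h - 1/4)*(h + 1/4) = h^4 - 3*h^3/2 - h^2/16 + 3*h/32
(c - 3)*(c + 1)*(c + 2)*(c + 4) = c^4 + 4*c^3 - 7*c^2 - 34*c - 24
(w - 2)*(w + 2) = w^2 - 4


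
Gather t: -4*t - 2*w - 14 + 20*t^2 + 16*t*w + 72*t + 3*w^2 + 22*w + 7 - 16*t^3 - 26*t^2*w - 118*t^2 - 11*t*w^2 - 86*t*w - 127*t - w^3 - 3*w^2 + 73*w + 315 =-16*t^3 + t^2*(-26*w - 98) + t*(-11*w^2 - 70*w - 59) - w^3 + 93*w + 308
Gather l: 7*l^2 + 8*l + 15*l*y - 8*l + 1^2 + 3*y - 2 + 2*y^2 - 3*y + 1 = 7*l^2 + 15*l*y + 2*y^2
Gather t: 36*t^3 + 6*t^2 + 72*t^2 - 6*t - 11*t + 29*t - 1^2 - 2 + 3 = 36*t^3 + 78*t^2 + 12*t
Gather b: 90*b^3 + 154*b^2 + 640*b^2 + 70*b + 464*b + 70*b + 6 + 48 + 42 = 90*b^3 + 794*b^2 + 604*b + 96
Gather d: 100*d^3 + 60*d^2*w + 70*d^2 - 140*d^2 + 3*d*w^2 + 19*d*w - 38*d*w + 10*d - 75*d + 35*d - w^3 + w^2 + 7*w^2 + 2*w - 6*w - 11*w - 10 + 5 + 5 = 100*d^3 + d^2*(60*w - 70) + d*(3*w^2 - 19*w - 30) - w^3 + 8*w^2 - 15*w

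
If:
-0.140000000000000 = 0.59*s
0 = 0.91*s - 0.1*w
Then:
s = -0.24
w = -2.16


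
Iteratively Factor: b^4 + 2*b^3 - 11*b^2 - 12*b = (b + 1)*(b^3 + b^2 - 12*b) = b*(b + 1)*(b^2 + b - 12) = b*(b - 3)*(b + 1)*(b + 4)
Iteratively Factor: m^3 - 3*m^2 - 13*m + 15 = (m - 5)*(m^2 + 2*m - 3) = (m - 5)*(m + 3)*(m - 1)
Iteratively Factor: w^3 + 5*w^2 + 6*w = (w)*(w^2 + 5*w + 6) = w*(w + 3)*(w + 2)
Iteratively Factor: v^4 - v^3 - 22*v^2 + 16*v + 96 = (v - 4)*(v^3 + 3*v^2 - 10*v - 24) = (v - 4)*(v + 2)*(v^2 + v - 12) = (v - 4)*(v - 3)*(v + 2)*(v + 4)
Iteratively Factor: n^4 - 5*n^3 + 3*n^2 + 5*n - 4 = (n - 4)*(n^3 - n^2 - n + 1) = (n - 4)*(n - 1)*(n^2 - 1) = (n - 4)*(n - 1)^2*(n + 1)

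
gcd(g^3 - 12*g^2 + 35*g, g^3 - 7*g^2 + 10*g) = g^2 - 5*g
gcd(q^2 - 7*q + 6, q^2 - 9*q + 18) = q - 6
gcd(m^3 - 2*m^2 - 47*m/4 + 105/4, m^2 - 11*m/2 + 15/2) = m^2 - 11*m/2 + 15/2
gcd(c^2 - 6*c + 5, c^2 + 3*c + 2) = 1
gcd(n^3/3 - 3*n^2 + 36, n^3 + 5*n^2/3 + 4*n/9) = 1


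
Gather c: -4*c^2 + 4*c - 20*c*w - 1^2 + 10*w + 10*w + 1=-4*c^2 + c*(4 - 20*w) + 20*w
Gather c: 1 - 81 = -80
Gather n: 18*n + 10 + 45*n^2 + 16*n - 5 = 45*n^2 + 34*n + 5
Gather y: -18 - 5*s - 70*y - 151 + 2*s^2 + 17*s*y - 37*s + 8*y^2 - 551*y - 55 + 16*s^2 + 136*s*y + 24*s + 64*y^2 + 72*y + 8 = 18*s^2 - 18*s + 72*y^2 + y*(153*s - 549) - 216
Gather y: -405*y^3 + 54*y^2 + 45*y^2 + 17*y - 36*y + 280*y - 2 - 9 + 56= -405*y^3 + 99*y^2 + 261*y + 45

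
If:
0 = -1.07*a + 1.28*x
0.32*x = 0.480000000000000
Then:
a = 1.79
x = 1.50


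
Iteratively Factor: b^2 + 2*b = (b + 2)*(b)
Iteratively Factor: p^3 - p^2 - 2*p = (p)*(p^2 - p - 2) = p*(p - 2)*(p + 1)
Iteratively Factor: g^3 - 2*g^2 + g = (g)*(g^2 - 2*g + 1) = g*(g - 1)*(g - 1)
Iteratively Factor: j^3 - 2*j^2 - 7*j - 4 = (j + 1)*(j^2 - 3*j - 4) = (j - 4)*(j + 1)*(j + 1)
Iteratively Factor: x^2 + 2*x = (x)*(x + 2)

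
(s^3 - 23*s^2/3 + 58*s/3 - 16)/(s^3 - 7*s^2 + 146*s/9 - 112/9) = 3*(s - 3)/(3*s - 7)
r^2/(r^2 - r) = r/(r - 1)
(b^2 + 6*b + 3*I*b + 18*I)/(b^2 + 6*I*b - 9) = (b + 6)/(b + 3*I)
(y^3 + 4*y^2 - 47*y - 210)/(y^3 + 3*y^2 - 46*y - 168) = (y + 5)/(y + 4)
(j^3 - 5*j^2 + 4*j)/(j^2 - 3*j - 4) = j*(j - 1)/(j + 1)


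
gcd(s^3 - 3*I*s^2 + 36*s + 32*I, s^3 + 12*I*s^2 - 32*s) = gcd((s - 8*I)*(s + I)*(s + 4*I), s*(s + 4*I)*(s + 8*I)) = s + 4*I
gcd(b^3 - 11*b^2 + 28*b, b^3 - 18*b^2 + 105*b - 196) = b^2 - 11*b + 28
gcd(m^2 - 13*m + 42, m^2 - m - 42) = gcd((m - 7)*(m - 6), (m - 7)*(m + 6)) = m - 7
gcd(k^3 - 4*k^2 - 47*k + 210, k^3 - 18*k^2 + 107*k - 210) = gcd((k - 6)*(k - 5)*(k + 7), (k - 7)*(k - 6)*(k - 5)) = k^2 - 11*k + 30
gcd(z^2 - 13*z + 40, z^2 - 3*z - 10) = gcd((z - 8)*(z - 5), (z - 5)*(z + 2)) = z - 5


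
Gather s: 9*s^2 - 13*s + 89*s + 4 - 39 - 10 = 9*s^2 + 76*s - 45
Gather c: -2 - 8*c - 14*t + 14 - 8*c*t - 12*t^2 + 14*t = c*(-8*t - 8) - 12*t^2 + 12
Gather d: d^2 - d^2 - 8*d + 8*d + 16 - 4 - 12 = 0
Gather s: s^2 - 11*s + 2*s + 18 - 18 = s^2 - 9*s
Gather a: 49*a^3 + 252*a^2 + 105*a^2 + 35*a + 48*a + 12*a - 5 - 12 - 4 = 49*a^3 + 357*a^2 + 95*a - 21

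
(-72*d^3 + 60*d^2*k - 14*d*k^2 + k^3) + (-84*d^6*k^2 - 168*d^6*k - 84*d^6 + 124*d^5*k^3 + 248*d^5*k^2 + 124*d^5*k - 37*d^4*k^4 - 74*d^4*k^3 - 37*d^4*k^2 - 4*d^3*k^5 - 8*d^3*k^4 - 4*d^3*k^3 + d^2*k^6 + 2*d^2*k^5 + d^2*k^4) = -84*d^6*k^2 - 168*d^6*k - 84*d^6 + 124*d^5*k^3 + 248*d^5*k^2 + 124*d^5*k - 37*d^4*k^4 - 74*d^4*k^3 - 37*d^4*k^2 - 4*d^3*k^5 - 8*d^3*k^4 - 4*d^3*k^3 - 72*d^3 + d^2*k^6 + 2*d^2*k^5 + d^2*k^4 + 60*d^2*k - 14*d*k^2 + k^3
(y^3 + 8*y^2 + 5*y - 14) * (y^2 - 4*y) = y^5 + 4*y^4 - 27*y^3 - 34*y^2 + 56*y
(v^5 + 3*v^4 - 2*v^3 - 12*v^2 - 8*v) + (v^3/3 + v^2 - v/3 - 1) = v^5 + 3*v^4 - 5*v^3/3 - 11*v^2 - 25*v/3 - 1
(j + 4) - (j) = 4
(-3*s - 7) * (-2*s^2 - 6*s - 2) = 6*s^3 + 32*s^2 + 48*s + 14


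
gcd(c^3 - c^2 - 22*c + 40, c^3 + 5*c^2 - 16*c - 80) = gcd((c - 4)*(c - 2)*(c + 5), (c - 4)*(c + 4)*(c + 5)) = c^2 + c - 20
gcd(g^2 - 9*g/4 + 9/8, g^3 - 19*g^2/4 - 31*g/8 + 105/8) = g - 3/2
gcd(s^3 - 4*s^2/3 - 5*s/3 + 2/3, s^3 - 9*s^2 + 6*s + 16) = s^2 - s - 2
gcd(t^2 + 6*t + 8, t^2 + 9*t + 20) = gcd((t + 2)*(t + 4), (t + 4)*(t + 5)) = t + 4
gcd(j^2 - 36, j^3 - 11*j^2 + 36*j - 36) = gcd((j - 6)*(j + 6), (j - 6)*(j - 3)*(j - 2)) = j - 6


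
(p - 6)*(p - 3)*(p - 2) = p^3 - 11*p^2 + 36*p - 36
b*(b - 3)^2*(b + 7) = b^4 + b^3 - 33*b^2 + 63*b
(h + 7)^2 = h^2 + 14*h + 49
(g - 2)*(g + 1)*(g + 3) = g^3 + 2*g^2 - 5*g - 6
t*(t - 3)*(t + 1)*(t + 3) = t^4 + t^3 - 9*t^2 - 9*t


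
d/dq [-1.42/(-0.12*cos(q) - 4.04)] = 0.1704*sin(q)/(0.12*cos(q) + 4.04)^2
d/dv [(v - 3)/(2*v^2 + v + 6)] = (2*v^2 + v - (v - 3)*(4*v + 1) + 6)/(2*v^2 + v + 6)^2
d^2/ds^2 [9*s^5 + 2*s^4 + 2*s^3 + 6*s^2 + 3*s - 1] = 180*s^3 + 24*s^2 + 12*s + 12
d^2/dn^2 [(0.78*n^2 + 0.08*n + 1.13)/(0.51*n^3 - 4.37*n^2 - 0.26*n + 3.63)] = (0.405756*n^6 + 0.124847999999993*n^5 + 3.07774800000001*n^4 - 59.206844*n^3 + 201.040014*n^2 + 2.76591*n + 56.710354)/(0.132651*n^9 - 3.409911*n^8 + 29.015379*n^7 - 77.144192*n^6 - 63.33324*n^5 + 204.190977*n^4 + 44.889517*n^3 - 172.012995*n^2 - 10.277982*n + 47.832147)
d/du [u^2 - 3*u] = 2*u - 3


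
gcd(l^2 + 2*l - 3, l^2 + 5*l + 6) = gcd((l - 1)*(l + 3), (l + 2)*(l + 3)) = l + 3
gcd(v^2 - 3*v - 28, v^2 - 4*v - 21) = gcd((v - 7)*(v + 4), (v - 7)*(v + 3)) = v - 7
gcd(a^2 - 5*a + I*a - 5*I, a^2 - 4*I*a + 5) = a + I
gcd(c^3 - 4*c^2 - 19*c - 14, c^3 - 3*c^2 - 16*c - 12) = c^2 + 3*c + 2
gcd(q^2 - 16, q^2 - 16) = q^2 - 16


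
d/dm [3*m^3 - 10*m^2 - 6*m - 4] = 9*m^2 - 20*m - 6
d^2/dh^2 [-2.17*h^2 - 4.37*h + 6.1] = -4.34000000000000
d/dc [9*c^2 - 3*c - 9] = 18*c - 3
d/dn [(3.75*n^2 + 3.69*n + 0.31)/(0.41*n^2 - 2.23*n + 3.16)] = (-9.8754*n^2 + 23.4458*n + 12.3517)/(0.1681*n^4 - 1.8286*n^3 + 7.5641*n^2 - 14.0936*n + 9.9856)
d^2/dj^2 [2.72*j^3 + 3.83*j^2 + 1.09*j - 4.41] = 16.32*j + 7.66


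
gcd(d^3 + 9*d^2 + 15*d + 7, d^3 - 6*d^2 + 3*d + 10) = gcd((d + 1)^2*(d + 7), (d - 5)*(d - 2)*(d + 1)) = d + 1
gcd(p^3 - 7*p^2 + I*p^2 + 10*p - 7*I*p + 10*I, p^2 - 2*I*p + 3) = p + I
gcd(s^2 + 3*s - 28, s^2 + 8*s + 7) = s + 7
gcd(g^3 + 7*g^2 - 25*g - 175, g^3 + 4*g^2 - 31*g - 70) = g^2 + 2*g - 35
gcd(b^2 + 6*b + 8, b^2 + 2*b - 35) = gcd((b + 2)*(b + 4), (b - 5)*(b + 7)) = 1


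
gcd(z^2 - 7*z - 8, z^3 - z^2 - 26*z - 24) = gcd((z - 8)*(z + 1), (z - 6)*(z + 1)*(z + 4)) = z + 1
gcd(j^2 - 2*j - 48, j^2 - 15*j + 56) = j - 8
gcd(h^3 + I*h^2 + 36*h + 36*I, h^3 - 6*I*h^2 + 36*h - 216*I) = h^2 + 36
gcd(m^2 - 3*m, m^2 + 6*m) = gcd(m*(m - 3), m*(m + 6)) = m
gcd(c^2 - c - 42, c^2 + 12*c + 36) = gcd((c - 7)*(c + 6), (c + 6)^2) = c + 6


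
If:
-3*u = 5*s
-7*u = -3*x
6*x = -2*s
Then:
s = 0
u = 0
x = 0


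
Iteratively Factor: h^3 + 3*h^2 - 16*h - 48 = (h - 4)*(h^2 + 7*h + 12) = (h - 4)*(h + 4)*(h + 3)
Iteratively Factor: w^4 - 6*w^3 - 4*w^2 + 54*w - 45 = (w - 3)*(w^3 - 3*w^2 - 13*w + 15) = (w - 3)*(w + 3)*(w^2 - 6*w + 5) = (w - 3)*(w - 1)*(w + 3)*(w - 5)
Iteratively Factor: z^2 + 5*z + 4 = (z + 4)*(z + 1)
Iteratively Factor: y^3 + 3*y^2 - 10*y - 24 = (y + 4)*(y^2 - y - 6) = (y - 3)*(y + 4)*(y + 2)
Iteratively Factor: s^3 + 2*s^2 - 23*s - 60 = (s - 5)*(s^2 + 7*s + 12) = (s - 5)*(s + 3)*(s + 4)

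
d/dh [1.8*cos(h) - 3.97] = -1.8*sin(h)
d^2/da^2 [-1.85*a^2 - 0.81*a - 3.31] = -3.70000000000000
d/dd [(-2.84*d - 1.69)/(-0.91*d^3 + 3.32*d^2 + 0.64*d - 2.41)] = (-5.1688*d^3 + 4.8151*d^2 + 11.2216*d + 7.926)/(0.8281*d^6 - 6.0424*d^5 + 9.8576*d^4 + 8.6358*d^3 - 15.5928*d^2 - 3.0848*d + 5.8081)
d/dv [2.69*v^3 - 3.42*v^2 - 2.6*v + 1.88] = 8.07*v^2 - 6.84*v - 2.6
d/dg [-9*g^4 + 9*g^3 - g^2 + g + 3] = -36*g^3 + 27*g^2 - 2*g + 1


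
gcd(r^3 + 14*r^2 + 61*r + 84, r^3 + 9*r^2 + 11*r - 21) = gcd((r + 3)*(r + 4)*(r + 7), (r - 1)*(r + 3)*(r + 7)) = r^2 + 10*r + 21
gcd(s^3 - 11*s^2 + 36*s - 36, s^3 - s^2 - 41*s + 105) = s - 3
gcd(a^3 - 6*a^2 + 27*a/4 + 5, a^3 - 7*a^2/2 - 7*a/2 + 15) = a - 5/2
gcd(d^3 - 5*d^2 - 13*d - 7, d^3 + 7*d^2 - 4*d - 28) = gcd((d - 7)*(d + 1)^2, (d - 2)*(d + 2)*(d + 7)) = 1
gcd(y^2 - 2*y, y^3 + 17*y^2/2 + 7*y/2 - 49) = y - 2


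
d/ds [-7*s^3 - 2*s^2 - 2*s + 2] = -21*s^2 - 4*s - 2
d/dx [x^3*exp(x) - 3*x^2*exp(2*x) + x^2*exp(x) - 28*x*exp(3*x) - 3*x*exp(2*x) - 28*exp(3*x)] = (x^3 - 6*x^2*exp(x) + 4*x^2 - 84*x*exp(2*x) - 12*x*exp(x) + 2*x - 112*exp(2*x) - 3*exp(x))*exp(x)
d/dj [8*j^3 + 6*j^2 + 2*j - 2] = 24*j^2 + 12*j + 2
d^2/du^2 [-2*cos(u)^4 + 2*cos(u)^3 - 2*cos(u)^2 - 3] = 32*sin(u)^4 - 48*sin(u)^2 - 3*cos(u)/2 - 9*cos(3*u)/2 + 12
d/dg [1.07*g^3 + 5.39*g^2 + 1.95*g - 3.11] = 3.21*g^2 + 10.78*g + 1.95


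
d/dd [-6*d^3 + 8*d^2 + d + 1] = -18*d^2 + 16*d + 1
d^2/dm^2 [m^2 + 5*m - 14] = 2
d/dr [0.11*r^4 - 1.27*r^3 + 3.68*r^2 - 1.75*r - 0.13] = 0.44*r^3 - 3.81*r^2 + 7.36*r - 1.75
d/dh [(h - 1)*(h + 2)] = 2*h + 1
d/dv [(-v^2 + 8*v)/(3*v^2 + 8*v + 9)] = 2*(-16*v^2 - 9*v + 36)/(9*v^4 + 48*v^3 + 118*v^2 + 144*v + 81)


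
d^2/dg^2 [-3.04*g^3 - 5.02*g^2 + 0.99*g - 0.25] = -18.24*g - 10.04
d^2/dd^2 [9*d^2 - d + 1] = 18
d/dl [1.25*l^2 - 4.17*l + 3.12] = 2.5*l - 4.17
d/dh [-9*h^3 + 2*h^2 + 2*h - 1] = -27*h^2 + 4*h + 2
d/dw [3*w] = 3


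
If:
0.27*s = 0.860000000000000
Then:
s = 3.19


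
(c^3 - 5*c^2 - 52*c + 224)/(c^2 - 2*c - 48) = (c^2 + 3*c - 28)/(c + 6)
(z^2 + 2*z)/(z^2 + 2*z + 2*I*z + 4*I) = z/(z + 2*I)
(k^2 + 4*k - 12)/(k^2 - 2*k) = (k + 6)/k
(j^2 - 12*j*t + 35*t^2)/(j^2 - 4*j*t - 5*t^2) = (j - 7*t)/(j + t)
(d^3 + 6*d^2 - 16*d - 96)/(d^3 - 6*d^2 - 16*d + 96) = (d + 6)/(d - 6)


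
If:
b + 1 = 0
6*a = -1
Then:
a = -1/6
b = -1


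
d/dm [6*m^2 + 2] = 12*m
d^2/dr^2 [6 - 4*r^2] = -8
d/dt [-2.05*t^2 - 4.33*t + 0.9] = -4.1*t - 4.33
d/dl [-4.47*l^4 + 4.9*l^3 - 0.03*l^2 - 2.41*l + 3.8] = -17.88*l^3 + 14.7*l^2 - 0.06*l - 2.41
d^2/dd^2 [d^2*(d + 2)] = 6*d + 4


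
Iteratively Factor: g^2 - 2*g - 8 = (g + 2)*(g - 4)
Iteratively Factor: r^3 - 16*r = (r)*(r^2 - 16) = r*(r - 4)*(r + 4)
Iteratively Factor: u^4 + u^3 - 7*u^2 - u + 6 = (u + 3)*(u^3 - 2*u^2 - u + 2) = (u - 2)*(u + 3)*(u^2 - 1) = (u - 2)*(u + 1)*(u + 3)*(u - 1)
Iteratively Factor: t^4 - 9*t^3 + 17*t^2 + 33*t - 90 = (t - 3)*(t^3 - 6*t^2 - t + 30) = (t - 5)*(t - 3)*(t^2 - t - 6) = (t - 5)*(t - 3)*(t + 2)*(t - 3)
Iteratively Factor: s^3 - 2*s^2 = (s)*(s^2 - 2*s) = s^2*(s - 2)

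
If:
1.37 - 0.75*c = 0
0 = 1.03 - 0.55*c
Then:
No Solution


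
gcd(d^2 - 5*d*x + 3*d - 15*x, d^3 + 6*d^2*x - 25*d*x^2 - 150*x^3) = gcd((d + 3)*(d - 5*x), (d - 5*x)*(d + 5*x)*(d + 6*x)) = -d + 5*x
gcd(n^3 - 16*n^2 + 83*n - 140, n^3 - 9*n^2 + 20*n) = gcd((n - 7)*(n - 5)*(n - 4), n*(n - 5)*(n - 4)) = n^2 - 9*n + 20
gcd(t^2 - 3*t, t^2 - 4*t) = t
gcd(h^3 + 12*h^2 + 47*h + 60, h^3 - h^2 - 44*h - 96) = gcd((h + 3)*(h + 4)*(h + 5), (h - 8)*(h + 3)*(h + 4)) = h^2 + 7*h + 12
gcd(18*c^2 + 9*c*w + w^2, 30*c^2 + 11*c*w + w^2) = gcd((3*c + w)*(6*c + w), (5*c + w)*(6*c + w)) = 6*c + w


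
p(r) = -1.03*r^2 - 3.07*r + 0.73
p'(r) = -2.06*r - 3.07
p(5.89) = -53.09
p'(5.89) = -15.20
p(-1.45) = 3.02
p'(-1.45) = -0.08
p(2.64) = -14.55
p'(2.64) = -8.51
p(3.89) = -26.80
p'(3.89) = -11.08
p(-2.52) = 1.93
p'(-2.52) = 2.12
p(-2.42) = 2.13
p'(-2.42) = 1.92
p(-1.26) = 2.96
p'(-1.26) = -0.47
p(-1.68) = 2.98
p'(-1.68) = 0.39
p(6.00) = -54.77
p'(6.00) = -15.43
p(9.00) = -110.33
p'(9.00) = -21.61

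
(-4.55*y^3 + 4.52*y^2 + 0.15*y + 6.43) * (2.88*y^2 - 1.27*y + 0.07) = -13.104*y^5 + 18.7961*y^4 - 5.6269*y^3 + 18.6443*y^2 - 8.1556*y + 0.4501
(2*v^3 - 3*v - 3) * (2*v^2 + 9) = 4*v^5 + 12*v^3 - 6*v^2 - 27*v - 27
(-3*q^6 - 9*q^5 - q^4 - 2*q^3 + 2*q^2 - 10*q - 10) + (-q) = -3*q^6 - 9*q^5 - q^4 - 2*q^3 + 2*q^2 - 11*q - 10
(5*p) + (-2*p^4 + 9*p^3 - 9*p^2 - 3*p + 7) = -2*p^4 + 9*p^3 - 9*p^2 + 2*p + 7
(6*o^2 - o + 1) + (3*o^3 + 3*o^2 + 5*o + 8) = 3*o^3 + 9*o^2 + 4*o + 9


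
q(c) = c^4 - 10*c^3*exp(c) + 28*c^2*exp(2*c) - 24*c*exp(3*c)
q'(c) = -10*c^3*exp(c) + 4*c^3 + 56*c^2*exp(2*c) - 30*c^2*exp(c) - 72*c*exp(3*c) + 56*c*exp(2*c) - 24*exp(3*c)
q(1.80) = -6586.88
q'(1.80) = -24596.05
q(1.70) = -4527.98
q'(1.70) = -17034.71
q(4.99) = -365056144.52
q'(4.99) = -1180071725.96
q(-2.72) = 68.91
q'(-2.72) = -80.67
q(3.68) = -4927449.49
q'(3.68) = -16527010.04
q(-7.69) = 3499.16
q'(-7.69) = -1817.76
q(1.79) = -6345.37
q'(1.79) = -23711.79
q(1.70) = -4527.98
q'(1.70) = -17034.71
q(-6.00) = 1301.36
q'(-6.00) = -861.31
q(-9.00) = 6561.90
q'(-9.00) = -2915.40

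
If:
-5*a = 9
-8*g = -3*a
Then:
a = -9/5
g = -27/40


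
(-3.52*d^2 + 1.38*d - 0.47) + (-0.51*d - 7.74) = -3.52*d^2 + 0.87*d - 8.21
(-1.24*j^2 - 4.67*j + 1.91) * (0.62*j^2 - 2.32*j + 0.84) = -0.7688*j^4 - 0.0186000000000002*j^3 + 10.977*j^2 - 8.354*j + 1.6044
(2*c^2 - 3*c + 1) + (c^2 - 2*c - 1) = 3*c^2 - 5*c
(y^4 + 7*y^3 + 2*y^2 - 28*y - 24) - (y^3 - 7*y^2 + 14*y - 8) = y^4 + 6*y^3 + 9*y^2 - 42*y - 16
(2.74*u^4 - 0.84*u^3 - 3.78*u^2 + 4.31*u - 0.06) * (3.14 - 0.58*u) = -1.5892*u^5 + 9.0908*u^4 - 0.4452*u^3 - 14.369*u^2 + 13.5682*u - 0.1884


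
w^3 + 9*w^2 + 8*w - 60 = (w - 2)*(w + 5)*(w + 6)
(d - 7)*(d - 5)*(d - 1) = d^3 - 13*d^2 + 47*d - 35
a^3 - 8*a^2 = a^2*(a - 8)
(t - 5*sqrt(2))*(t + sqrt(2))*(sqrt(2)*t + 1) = sqrt(2)*t^3 - 7*t^2 - 14*sqrt(2)*t - 10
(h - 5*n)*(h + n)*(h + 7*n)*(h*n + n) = h^4*n + 3*h^3*n^2 + h^3*n - 33*h^2*n^3 + 3*h^2*n^2 - 35*h*n^4 - 33*h*n^3 - 35*n^4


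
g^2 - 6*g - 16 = (g - 8)*(g + 2)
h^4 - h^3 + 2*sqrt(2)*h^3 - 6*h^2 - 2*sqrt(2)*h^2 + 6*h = h*(h - 1)*(h - sqrt(2))*(h + 3*sqrt(2))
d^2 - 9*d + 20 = (d - 5)*(d - 4)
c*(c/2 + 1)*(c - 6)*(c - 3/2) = c^4/2 - 11*c^3/4 - 3*c^2 + 9*c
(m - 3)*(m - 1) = m^2 - 4*m + 3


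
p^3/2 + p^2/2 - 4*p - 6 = (p/2 + 1)*(p - 3)*(p + 2)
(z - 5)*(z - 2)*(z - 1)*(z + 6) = z^4 - 2*z^3 - 31*z^2 + 92*z - 60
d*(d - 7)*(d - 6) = d^3 - 13*d^2 + 42*d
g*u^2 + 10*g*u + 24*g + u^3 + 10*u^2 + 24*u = (g + u)*(u + 4)*(u + 6)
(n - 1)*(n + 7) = n^2 + 6*n - 7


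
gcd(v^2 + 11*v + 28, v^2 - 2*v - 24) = v + 4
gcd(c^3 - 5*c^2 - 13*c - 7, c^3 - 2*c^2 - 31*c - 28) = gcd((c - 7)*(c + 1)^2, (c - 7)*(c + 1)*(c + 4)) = c^2 - 6*c - 7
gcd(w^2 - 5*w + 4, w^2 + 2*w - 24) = w - 4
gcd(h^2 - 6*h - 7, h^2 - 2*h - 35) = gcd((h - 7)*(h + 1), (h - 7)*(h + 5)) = h - 7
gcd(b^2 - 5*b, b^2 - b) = b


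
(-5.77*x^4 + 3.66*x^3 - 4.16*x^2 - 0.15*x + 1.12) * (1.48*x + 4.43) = -8.5396*x^5 - 20.1443*x^4 + 10.057*x^3 - 18.6508*x^2 + 0.9931*x + 4.9616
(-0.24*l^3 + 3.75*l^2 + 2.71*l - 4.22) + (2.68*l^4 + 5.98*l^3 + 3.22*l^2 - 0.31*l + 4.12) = 2.68*l^4 + 5.74*l^3 + 6.97*l^2 + 2.4*l - 0.0999999999999996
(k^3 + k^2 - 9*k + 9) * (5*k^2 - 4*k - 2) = 5*k^5 + k^4 - 51*k^3 + 79*k^2 - 18*k - 18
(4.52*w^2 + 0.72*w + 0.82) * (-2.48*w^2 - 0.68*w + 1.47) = -11.2096*w^4 - 4.8592*w^3 + 4.1212*w^2 + 0.5008*w + 1.2054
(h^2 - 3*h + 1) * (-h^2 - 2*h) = -h^4 + h^3 + 5*h^2 - 2*h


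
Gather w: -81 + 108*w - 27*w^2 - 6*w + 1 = -27*w^2 + 102*w - 80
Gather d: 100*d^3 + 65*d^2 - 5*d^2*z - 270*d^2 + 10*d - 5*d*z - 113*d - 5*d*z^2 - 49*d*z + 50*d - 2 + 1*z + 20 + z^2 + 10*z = 100*d^3 + d^2*(-5*z - 205) + d*(-5*z^2 - 54*z - 53) + z^2 + 11*z + 18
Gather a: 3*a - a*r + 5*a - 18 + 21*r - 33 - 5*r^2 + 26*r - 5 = a*(8 - r) - 5*r^2 + 47*r - 56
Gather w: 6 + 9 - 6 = 9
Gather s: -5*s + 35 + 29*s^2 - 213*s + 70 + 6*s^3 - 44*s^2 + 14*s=6*s^3 - 15*s^2 - 204*s + 105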